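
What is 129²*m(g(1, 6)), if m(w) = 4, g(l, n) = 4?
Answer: 66564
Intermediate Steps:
129²*m(g(1, 6)) = 129²*4 = 16641*4 = 66564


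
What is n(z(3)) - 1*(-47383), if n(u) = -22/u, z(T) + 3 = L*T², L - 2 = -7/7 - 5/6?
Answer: 142193/3 ≈ 47398.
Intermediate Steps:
L = ⅙ (L = 2 + (-7/7 - 5/6) = 2 + (-7*⅐ - 5*⅙) = 2 + (-1 - ⅚) = 2 - 11/6 = ⅙ ≈ 0.16667)
z(T) = -3 + T²/6
n(z(3)) - 1*(-47383) = -22/(-3 + (⅙)*3²) - 1*(-47383) = -22/(-3 + (⅙)*9) + 47383 = -22/(-3 + 3/2) + 47383 = -22/(-3/2) + 47383 = -22*(-⅔) + 47383 = 44/3 + 47383 = 142193/3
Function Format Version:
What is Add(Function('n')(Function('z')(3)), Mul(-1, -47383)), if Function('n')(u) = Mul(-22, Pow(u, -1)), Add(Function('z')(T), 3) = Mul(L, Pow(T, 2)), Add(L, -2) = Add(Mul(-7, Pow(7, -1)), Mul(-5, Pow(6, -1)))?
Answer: Rational(142193, 3) ≈ 47398.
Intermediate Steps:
L = Rational(1, 6) (L = Add(2, Add(Mul(-7, Pow(7, -1)), Mul(-5, Pow(6, -1)))) = Add(2, Add(Mul(-7, Rational(1, 7)), Mul(-5, Rational(1, 6)))) = Add(2, Add(-1, Rational(-5, 6))) = Add(2, Rational(-11, 6)) = Rational(1, 6) ≈ 0.16667)
Function('z')(T) = Add(-3, Mul(Rational(1, 6), Pow(T, 2)))
Add(Function('n')(Function('z')(3)), Mul(-1, -47383)) = Add(Mul(-22, Pow(Add(-3, Mul(Rational(1, 6), Pow(3, 2))), -1)), Mul(-1, -47383)) = Add(Mul(-22, Pow(Add(-3, Mul(Rational(1, 6), 9)), -1)), 47383) = Add(Mul(-22, Pow(Add(-3, Rational(3, 2)), -1)), 47383) = Add(Mul(-22, Pow(Rational(-3, 2), -1)), 47383) = Add(Mul(-22, Rational(-2, 3)), 47383) = Add(Rational(44, 3), 47383) = Rational(142193, 3)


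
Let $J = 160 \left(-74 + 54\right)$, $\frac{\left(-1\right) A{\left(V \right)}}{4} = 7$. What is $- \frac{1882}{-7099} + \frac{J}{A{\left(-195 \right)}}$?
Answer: $\frac{5692374}{49693} \approx 114.55$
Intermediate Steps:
$A{\left(V \right)} = -28$ ($A{\left(V \right)} = \left(-4\right) 7 = -28$)
$J = -3200$ ($J = 160 \left(-20\right) = -3200$)
$- \frac{1882}{-7099} + \frac{J}{A{\left(-195 \right)}} = - \frac{1882}{-7099} - \frac{3200}{-28} = \left(-1882\right) \left(- \frac{1}{7099}\right) - - \frac{800}{7} = \frac{1882}{7099} + \frac{800}{7} = \frac{5692374}{49693}$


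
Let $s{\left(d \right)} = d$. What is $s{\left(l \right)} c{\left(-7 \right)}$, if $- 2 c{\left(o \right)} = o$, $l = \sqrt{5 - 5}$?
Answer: $0$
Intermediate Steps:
$l = 0$ ($l = \sqrt{0} = 0$)
$c{\left(o \right)} = - \frac{o}{2}$
$s{\left(l \right)} c{\left(-7 \right)} = 0 \left(\left(- \frac{1}{2}\right) \left(-7\right)\right) = 0 \cdot \frac{7}{2} = 0$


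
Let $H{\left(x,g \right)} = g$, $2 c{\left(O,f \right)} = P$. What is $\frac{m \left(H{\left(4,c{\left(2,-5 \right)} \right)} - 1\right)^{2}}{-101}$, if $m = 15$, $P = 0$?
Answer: $- \frac{15}{101} \approx -0.14851$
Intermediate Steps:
$c{\left(O,f \right)} = 0$ ($c{\left(O,f \right)} = \frac{1}{2} \cdot 0 = 0$)
$\frac{m \left(H{\left(4,c{\left(2,-5 \right)} \right)} - 1\right)^{2}}{-101} = \frac{15 \left(0 - 1\right)^{2}}{-101} = 15 \left(-1\right)^{2} \left(- \frac{1}{101}\right) = 15 \cdot 1 \left(- \frac{1}{101}\right) = 15 \left(- \frac{1}{101}\right) = - \frac{15}{101}$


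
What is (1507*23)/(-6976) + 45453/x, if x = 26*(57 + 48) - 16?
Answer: 111505087/9466432 ≈ 11.779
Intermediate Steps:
x = 2714 (x = 26*105 - 16 = 2730 - 16 = 2714)
(1507*23)/(-6976) + 45453/x = (1507*23)/(-6976) + 45453/2714 = 34661*(-1/6976) + 45453*(1/2714) = -34661/6976 + 45453/2714 = 111505087/9466432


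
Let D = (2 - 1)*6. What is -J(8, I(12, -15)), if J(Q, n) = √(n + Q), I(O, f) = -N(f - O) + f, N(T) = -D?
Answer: -I ≈ -1.0*I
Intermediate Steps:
D = 6 (D = 1*6 = 6)
N(T) = -6 (N(T) = -1*6 = -6)
I(O, f) = 6 + f (I(O, f) = -1*(-6) + f = 6 + f)
J(Q, n) = √(Q + n)
-J(8, I(12, -15)) = -√(8 + (6 - 15)) = -√(8 - 9) = -√(-1) = -I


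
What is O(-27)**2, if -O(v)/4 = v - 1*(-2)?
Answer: 10000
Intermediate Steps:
O(v) = -8 - 4*v (O(v) = -4*(v - 1*(-2)) = -4*(v + 2) = -4*(2 + v) = -8 - 4*v)
O(-27)**2 = (-8 - 4*(-27))**2 = (-8 + 108)**2 = 100**2 = 10000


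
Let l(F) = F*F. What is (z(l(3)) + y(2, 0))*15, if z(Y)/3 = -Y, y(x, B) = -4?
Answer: -465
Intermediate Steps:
l(F) = F²
z(Y) = -3*Y (z(Y) = 3*(-Y) = -3*Y)
(z(l(3)) + y(2, 0))*15 = (-3*3² - 4)*15 = (-3*9 - 4)*15 = (-27 - 4)*15 = -31*15 = -465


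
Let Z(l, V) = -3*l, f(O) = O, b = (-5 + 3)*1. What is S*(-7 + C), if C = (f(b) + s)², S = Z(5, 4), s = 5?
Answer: -30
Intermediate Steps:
b = -2 (b = -2*1 = -2)
S = -15 (S = -3*5 = -15)
C = 9 (C = (-2 + 5)² = 3² = 9)
S*(-7 + C) = -15*(-7 + 9) = -15*2 = -30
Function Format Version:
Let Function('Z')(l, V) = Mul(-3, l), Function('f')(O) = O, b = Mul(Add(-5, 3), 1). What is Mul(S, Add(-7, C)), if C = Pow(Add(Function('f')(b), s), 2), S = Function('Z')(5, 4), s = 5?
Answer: -30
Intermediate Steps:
b = -2 (b = Mul(-2, 1) = -2)
S = -15 (S = Mul(-3, 5) = -15)
C = 9 (C = Pow(Add(-2, 5), 2) = Pow(3, 2) = 9)
Mul(S, Add(-7, C)) = Mul(-15, Add(-7, 9)) = Mul(-15, 2) = -30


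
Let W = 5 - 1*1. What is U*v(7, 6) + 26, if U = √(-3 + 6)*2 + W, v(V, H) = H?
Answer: 50 + 12*√3 ≈ 70.785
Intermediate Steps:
W = 4 (W = 5 - 1 = 4)
U = 4 + 2*√3 (U = √(-3 + 6)*2 + 4 = √3*2 + 4 = 2*√3 + 4 = 4 + 2*√3 ≈ 7.4641)
U*v(7, 6) + 26 = (4 + 2*√3)*6 + 26 = (24 + 12*√3) + 26 = 50 + 12*√3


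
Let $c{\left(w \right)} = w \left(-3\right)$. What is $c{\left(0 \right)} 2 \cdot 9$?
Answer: $0$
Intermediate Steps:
$c{\left(w \right)} = - 3 w$
$c{\left(0 \right)} 2 \cdot 9 = \left(-3\right) 0 \cdot 2 \cdot 9 = 0 \cdot 2 \cdot 9 = 0 \cdot 9 = 0$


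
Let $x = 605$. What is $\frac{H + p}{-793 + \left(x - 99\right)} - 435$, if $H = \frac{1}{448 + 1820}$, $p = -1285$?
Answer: $- \frac{280234081}{650916} \approx -430.52$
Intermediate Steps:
$H = \frac{1}{2268} \approx 0.00044092$
$\frac{H + p}{-793 + \left(x - 99\right)} - 435 = \frac{\frac{1}{2268} - 1285}{-793 + \left(605 - 99\right)} - 435 = - \frac{2914379}{2268 \left(-793 + 506\right)} - 435 = - \frac{2914379}{2268 \left(-287\right)} - 435 = \left(- \frac{2914379}{2268}\right) \left(- \frac{1}{287}\right) - 435 = \frac{2914379}{650916} - 435 = - \frac{280234081}{650916}$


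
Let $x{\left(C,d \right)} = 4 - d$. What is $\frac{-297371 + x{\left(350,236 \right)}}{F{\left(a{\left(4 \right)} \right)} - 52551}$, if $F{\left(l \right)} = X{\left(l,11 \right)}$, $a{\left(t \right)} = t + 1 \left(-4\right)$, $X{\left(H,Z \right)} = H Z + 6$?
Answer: $\frac{99201}{17515} \approx 5.6638$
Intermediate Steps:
$X{\left(H,Z \right)} = 6 + H Z$
$a{\left(t \right)} = -4 + t$ ($a{\left(t \right)} = t - 4 = -4 + t$)
$F{\left(l \right)} = 6 + 11 l$ ($F{\left(l \right)} = 6 + l 11 = 6 + 11 l$)
$\frac{-297371 + x{\left(350,236 \right)}}{F{\left(a{\left(4 \right)} \right)} - 52551} = \frac{-297371 + \left(4 - 236\right)}{\left(6 + 11 \left(-4 + 4\right)\right) - 52551} = \frac{-297371 + \left(4 - 236\right)}{\left(6 + 11 \cdot 0\right) - 52551} = \frac{-297371 - 232}{\left(6 + 0\right) - 52551} = - \frac{297603}{6 - 52551} = - \frac{297603}{-52545} = \left(-297603\right) \left(- \frac{1}{52545}\right) = \frac{99201}{17515}$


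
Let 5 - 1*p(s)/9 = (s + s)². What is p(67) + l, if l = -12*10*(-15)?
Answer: -159759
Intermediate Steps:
p(s) = 45 - 36*s² (p(s) = 45 - 9*(s + s)² = 45 - 9*4*s² = 45 - 36*s²)
l = 1800 (l = -120*(-15) = 1800)
p(67) + l = (45 - 36*67²) + 1800 = (45 - 36*4489) + 1800 = (45 - 161604) + 1800 = -161559 + 1800 = -159759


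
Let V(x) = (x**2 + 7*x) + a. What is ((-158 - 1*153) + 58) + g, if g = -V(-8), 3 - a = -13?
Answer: -277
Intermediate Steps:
a = 16 (a = 3 - 1*(-13) = 3 + 13 = 16)
V(x) = 16 + x**2 + 7*x (V(x) = (x**2 + 7*x) + 16 = 16 + x**2 + 7*x)
g = -24 (g = -(16 + (-8)**2 + 7*(-8)) = -(16 + 64 - 56) = -1*24 = -24)
((-158 - 1*153) + 58) + g = ((-158 - 1*153) + 58) - 24 = ((-158 - 153) + 58) - 24 = (-311 + 58) - 24 = -253 - 24 = -277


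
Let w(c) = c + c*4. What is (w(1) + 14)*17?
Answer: 323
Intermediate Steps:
w(c) = 5*c (w(c) = c + 4*c = 5*c)
(w(1) + 14)*17 = (5*1 + 14)*17 = (5 + 14)*17 = 19*17 = 323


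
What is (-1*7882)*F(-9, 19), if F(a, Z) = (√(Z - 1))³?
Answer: -425628*√2 ≈ -6.0193e+5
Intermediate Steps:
F(a, Z) = (-1 + Z)^(3/2) (F(a, Z) = (√(-1 + Z))³ = (-1 + Z)^(3/2))
(-1*7882)*F(-9, 19) = (-1*7882)*(-1 + 19)^(3/2) = -425628*√2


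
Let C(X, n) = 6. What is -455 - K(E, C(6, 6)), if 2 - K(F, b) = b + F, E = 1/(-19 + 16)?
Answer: -1354/3 ≈ -451.33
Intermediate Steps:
E = -1/3 (E = 1/(-3) = -1/3 ≈ -0.33333)
K(F, b) = 2 - F - b (K(F, b) = 2 - (b + F) = 2 - (F + b) = 2 + (-F - b) = 2 - F - b)
-455 - K(E, C(6, 6)) = -455 - (2 - 1*(-1/3) - 1*6) = -455 - (2 + 1/3 - 6) = -455 - 1*(-11/3) = -455 + 11/3 = -1354/3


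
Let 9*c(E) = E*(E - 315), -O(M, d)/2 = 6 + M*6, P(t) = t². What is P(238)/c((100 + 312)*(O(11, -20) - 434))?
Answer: 441/49120906 ≈ 8.9778e-6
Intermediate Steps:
O(M, d) = -12 - 12*M (O(M, d) = -2*(6 + M*6) = -2*(6 + 6*M) = -12 - 12*M)
c(E) = E*(-315 + E)/9 (c(E) = (E*(E - 315))/9 = (E*(-315 + E))/9 = E*(-315 + E)/9)
P(238)/c((100 + 312)*(O(11, -20) - 434)) = 238²/((((100 + 312)*((-12 - 12*11) - 434))*(-315 + (100 + 312)*((-12 - 12*11) - 434))/9)) = 56644/(((412*((-12 - 132) - 434))*(-315 + 412*((-12 - 132) - 434))/9)) = 56644/(((412*(-144 - 434))*(-315 + 412*(-144 - 434))/9)) = 56644/(((412*(-578))*(-315 + 412*(-578))/9)) = 56644/(((⅑)*(-238136)*(-315 - 238136))) = 56644/(((⅑)*(-238136)*(-238451))) = 56644/(56783767336/9) = 56644*(9/56783767336) = 441/49120906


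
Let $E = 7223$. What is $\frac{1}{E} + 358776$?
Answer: $\frac{2591439049}{7223} \approx 3.5878 \cdot 10^{5}$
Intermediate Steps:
$\frac{1}{E} + 358776 = \frac{1}{7223} + 358776 = \frac{2591439049}{7223}$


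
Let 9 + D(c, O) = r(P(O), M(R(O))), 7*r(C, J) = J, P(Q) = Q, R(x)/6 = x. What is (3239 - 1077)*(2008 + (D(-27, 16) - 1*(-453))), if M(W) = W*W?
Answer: 57033560/7 ≈ 8.1476e+6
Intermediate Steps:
R(x) = 6*x
M(W) = W²
r(C, J) = J/7
D(c, O) = -9 + 36*O²/7 (D(c, O) = -9 + (6*O)²/7 = -9 + (36*O²)/7 = -9 + 36*O²/7)
(3239 - 1077)*(2008 + (D(-27, 16) - 1*(-453))) = (3239 - 1077)*(2008 + ((-9 + (36/7)*16²) - 1*(-453))) = 2162*(2008 + ((-9 + (36/7)*256) + 453)) = 2162*(2008 + ((-9 + 9216/7) + 453)) = 2162*(2008 + (9153/7 + 453)) = 2162*(2008 + 12324/7) = 2162*(26380/7) = 57033560/7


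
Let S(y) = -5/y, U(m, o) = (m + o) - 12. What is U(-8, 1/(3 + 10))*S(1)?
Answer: 1295/13 ≈ 99.615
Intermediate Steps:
U(m, o) = -12 + m + o
U(-8, 1/(3 + 10))*S(1) = (-12 - 8 + 1/(3 + 10))*(-5/1) = (-12 - 8 + 1/13)*(-5*1) = (-12 - 8 + 1/13)*(-5) = -259/13*(-5) = 1295/13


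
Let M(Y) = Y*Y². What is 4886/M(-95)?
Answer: -4886/857375 ≈ -0.0056988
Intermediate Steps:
M(Y) = Y³
4886/M(-95) = 4886/((-95)³) = 4886/(-857375) = 4886*(-1/857375) = -4886/857375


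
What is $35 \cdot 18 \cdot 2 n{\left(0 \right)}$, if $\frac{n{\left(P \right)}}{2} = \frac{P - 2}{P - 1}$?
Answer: $5040$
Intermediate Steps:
$n{\left(P \right)} = \frac{2 \left(-2 + P\right)}{-1 + P}$ ($n{\left(P \right)} = 2 \frac{P - 2}{P - 1} = 2 \frac{-2 + P}{-1 + P} = \frac{2 \left(-2 + P\right)}{-1 + P}$)
$35 \cdot 18 \cdot 2 n{\left(0 \right)} = 35 \cdot 18 \cdot 2 \frac{2 \left(-2 + 0\right)}{-1 + 0} = 630 \cdot 2 \cdot 2 \frac{1}{-1} \left(-2\right) = 1260 \cdot 2 \left(-1\right) \left(-2\right) = 1260 \cdot 4 = 5040$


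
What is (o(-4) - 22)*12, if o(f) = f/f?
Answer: -252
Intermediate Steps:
o(f) = 1
(o(-4) - 22)*12 = (1 - 22)*12 = -21*12 = -252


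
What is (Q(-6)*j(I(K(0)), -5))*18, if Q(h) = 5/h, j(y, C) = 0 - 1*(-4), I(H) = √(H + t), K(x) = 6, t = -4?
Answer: -60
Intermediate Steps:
I(H) = √(-4 + H) (I(H) = √(H - 4) = √(-4 + H))
j(y, C) = 4 (j(y, C) = 0 + 4 = 4)
(Q(-6)*j(I(K(0)), -5))*18 = ((5/(-6))*4)*18 = ((5*(-⅙))*4)*18 = -⅚*4*18 = -10/3*18 = -60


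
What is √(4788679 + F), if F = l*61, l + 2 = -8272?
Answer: √4283965 ≈ 2069.8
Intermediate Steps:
l = -8274 (l = -2 - 8272 = -8274)
F = -504714 (F = -8274*61 = -504714)
√(4788679 + F) = √(4788679 - 504714) = √4283965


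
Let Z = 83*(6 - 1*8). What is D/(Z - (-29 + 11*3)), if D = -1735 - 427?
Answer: 1081/85 ≈ 12.718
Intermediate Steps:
Z = -166 (Z = 83*(6 - 8) = 83*(-2) = -166)
D = -2162
D/(Z - (-29 + 11*3)) = -2162/(-166 - (-29 + 11*3)) = -2162/(-166 - (-29 + 33)) = -2162/(-166 - 1*4) = -2162/(-166 - 4) = -2162/(-170) = -2162*(-1/170) = 1081/85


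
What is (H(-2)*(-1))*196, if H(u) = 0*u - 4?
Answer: 784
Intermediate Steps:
H(u) = -4 (H(u) = 0 - 4 = -4)
(H(-2)*(-1))*196 = -4*(-1)*196 = 4*196 = 784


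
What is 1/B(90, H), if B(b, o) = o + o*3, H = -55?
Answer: -1/220 ≈ -0.0045455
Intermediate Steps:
B(b, o) = 4*o (B(b, o) = o + 3*o = 4*o)
1/B(90, H) = 1/(4*(-55)) = 1/(-220) = -1/220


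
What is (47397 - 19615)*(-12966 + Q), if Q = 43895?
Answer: 859269478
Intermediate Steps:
(47397 - 19615)*(-12966 + Q) = (47397 - 19615)*(-12966 + 43895) = 27782*30929 = 859269478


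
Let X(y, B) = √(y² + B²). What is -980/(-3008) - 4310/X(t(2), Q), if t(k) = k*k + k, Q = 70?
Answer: 245/752 - 2155*√1234/1234 ≈ -61.021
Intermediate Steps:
t(k) = k + k² (t(k) = k² + k = k + k²)
X(y, B) = √(B² + y²)
-980/(-3008) - 4310/X(t(2), Q) = -980/(-3008) - 4310/√(70² + (2*(1 + 2))²) = -980*(-1/3008) - 4310/√(4900 + (2*3)²) = 245/752 - 4310/√(4900 + 6²) = 245/752 - 4310/√(4900 + 36) = 245/752 - 4310*√1234/2468 = 245/752 - 2155*√1234/1234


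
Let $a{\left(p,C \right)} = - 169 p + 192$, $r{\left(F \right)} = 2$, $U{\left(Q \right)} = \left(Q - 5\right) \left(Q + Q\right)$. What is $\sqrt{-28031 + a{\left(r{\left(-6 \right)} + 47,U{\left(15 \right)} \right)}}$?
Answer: $2 i \sqrt{9030} \approx 190.05 i$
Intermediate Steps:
$U{\left(Q \right)} = 2 Q \left(-5 + Q\right)$ ($U{\left(Q \right)} = \left(-5 + Q\right) 2 Q = 2 Q \left(-5 + Q\right)$)
$a{\left(p,C \right)} = 192 - 169 p$
$\sqrt{-28031 + a{\left(r{\left(-6 \right)} + 47,U{\left(15 \right)} \right)}} = \sqrt{-28031 + \left(192 - 169 \left(2 + 47\right)\right)} = \sqrt{-28031 + \left(192 - 8281\right)} = \sqrt{-28031 - 8089} = \sqrt{-36120} = 2 i \sqrt{9030}$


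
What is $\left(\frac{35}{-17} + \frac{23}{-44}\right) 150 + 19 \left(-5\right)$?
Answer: $- \frac{180355}{374} \approx -482.23$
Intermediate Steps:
$\left(\frac{35}{-17} + \frac{23}{-44}\right) 150 + 19 \left(-5\right) = \left(35 \left(- \frac{1}{17}\right) + 23 \left(- \frac{1}{44}\right)\right) 150 - 95 = \left(- \frac{35}{17} - \frac{23}{44}\right) 150 - 95 = \left(- \frac{1931}{748}\right) 150 - 95 = - \frac{144825}{374} - 95 = - \frac{180355}{374}$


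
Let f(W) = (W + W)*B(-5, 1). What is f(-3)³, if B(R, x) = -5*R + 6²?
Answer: -49027896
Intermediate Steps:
B(R, x) = 36 - 5*R (B(R, x) = -5*R + 36 = 36 - 5*R)
f(W) = 122*W (f(W) = (W + W)*(36 - 5*(-5)) = (2*W)*(36 + 25) = (2*W)*61 = 122*W)
f(-3)³ = (122*(-3))³ = (-366)³ = -49027896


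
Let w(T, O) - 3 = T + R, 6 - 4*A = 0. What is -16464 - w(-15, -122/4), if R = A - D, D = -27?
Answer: -32961/2 ≈ -16481.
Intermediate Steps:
A = 3/2 (A = 3/2 - ¼*0 = 3/2 + 0 = 3/2 ≈ 1.5000)
R = 57/2 (R = 3/2 - 1*(-27) = 3/2 + 27 = 57/2 ≈ 28.500)
w(T, O) = 63/2 + T (w(T, O) = 3 + (T + 57/2) = 3 + (57/2 + T) = 63/2 + T)
-16464 - w(-15, -122/4) = -16464 - (63/2 - 15) = -16464 - 1*33/2 = -16464 - 33/2 = -32961/2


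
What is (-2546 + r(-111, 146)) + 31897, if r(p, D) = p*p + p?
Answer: 41561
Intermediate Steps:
r(p, D) = p + p**2 (r(p, D) = p**2 + p = p + p**2)
(-2546 + r(-111, 146)) + 31897 = (-2546 - 111*(1 - 111)) + 31897 = (-2546 - 111*(-110)) + 31897 = (-2546 + 12210) + 31897 = 9664 + 31897 = 41561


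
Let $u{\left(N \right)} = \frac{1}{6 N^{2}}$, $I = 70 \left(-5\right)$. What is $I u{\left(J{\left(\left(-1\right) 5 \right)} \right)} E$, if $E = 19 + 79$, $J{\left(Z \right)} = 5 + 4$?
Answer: $- \frac{17150}{243} \approx -70.576$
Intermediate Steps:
$I = -350$
$J{\left(Z \right)} = 9$
$E = 98$
$u{\left(N \right)} = \frac{1}{6 N^{2}}$
$I u{\left(J{\left(\left(-1\right) 5 \right)} \right)} E = - 350 \frac{1}{6 \cdot 81} \cdot 98 = - 350 \cdot \frac{1}{6} \cdot \frac{1}{81} \cdot 98 = \left(-350\right) \frac{1}{486} \cdot 98 = \left(- \frac{175}{243}\right) 98 = - \frac{17150}{243}$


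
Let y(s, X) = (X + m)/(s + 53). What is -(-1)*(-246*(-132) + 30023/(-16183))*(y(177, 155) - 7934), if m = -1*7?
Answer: -479400045958608/1861045 ≈ -2.5760e+8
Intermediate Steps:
m = -7
y(s, X) = (-7 + X)/(53 + s) (y(s, X) = (X - 7)/(s + 53) = (-7 + X)/(53 + s))
-(-1)*(-246*(-132) + 30023/(-16183))*(y(177, 155) - 7934) = -(-1)*(-246*(-132) + 30023/(-16183))*((-7 + 155)/(53 + 177) - 7934) = -(-1)*(32472 + 30023*(-1/16183))*(148/230 - 7934) = -(-1)*(32472 - 30023/16183)*((1/230)*148 - 7934) = -(-1)*525464353*(74/115 - 7934)/16183 = -(-1)*(525464353/16183)*(-912336/115) = -(-1)*(-479400045958608)/1861045 = -1*479400045958608/1861045 = -479400045958608/1861045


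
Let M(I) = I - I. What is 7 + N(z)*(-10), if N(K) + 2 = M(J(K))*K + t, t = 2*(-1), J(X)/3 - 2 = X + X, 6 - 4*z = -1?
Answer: 47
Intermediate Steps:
z = 7/4 (z = 3/2 - ¼*(-1) = 3/2 + ¼ = 7/4 ≈ 1.7500)
J(X) = 6 + 6*X (J(X) = 6 + 3*(X + X) = 6 + 3*(2*X) = 6 + 6*X)
M(I) = 0
t = -2
N(K) = -4 (N(K) = -2 + (0*K - 2) = -2 + (0 - 2) = -2 - 2 = -4)
7 + N(z)*(-10) = 7 - 4*(-10) = 7 + 40 = 47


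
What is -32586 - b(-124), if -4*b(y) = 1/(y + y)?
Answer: -32325313/992 ≈ -32586.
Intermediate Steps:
b(y) = -1/(8*y) (b(y) = -1/(4*(y + y)) = -1/(2*y)/4 = -1/(8*y))
-32586 - b(-124) = -32586 - (-1)/(8*(-124)) = -32586 - (-1)*(-1)/(8*124) = -32586 - 1*1/992 = -32586 - 1/992 = -32325313/992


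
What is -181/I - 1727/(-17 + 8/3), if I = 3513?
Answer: 18193070/151059 ≈ 120.44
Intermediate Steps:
-181/I - 1727/(-17 + 8/3) = -181/3513 - 1727/(-17 + 8/3) = -181/3513 - 1727/(-43/3) = -181/3513 - 1727*(-3/43) = -181/3513 + 5181/43 = 18193070/151059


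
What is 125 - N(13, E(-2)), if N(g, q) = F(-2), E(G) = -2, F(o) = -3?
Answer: 128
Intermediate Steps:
N(g, q) = -3
125 - N(13, E(-2)) = 125 - 1*(-3) = 125 + 3 = 128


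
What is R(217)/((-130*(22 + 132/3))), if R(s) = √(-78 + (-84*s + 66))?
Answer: -2*I*√285/2145 ≈ -0.015741*I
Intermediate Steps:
R(s) = √(-12 - 84*s) (R(s) = √(-78 + (66 - 84*s)) = √(-12 - 84*s))
R(217)/((-130*(22 + 132/3))) = (2*√(-3 - 21*217))/((-130*(22 + 132/3))) = (2*√(-3 - 4557))/((-130*(22 + 132*(⅓)))) = (2*√(-4560))/((-130*(22 + 44))) = (2*(4*I*√285))/((-130*66)) = (8*I*√285)/(-8580) = (8*I*√285)*(-1/8580) = -2*I*√285/2145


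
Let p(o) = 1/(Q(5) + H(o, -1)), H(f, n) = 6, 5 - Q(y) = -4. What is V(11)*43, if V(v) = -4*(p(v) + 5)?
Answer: -13072/15 ≈ -871.47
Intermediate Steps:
Q(y) = 9 (Q(y) = 5 - 1*(-4) = 5 + 4 = 9)
p(o) = 1/15 (p(o) = 1/(9 + 6) = 1/15)
V(v) = -304/15 (V(v) = -4*(1/15 + 5) = -4*76/15 = -304/15)
V(11)*43 = -304/15*43 = -13072/15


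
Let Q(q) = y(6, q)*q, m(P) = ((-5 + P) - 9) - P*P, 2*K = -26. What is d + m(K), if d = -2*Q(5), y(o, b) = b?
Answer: -246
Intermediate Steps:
K = -13 (K = (½)*(-26) = -13)
m(P) = -14 + P - P² (m(P) = (-14 + P) - P² = -14 + P - P²)
Q(q) = q² (Q(q) = q*q = q²)
d = -50 (d = -2*5² = -2*25 = -50)
d + m(K) = -50 + (-14 - 13 - 1*(-13)²) = -50 + (-14 - 13 - 1*169) = -50 + (-14 - 13 - 169) = -50 - 196 = -246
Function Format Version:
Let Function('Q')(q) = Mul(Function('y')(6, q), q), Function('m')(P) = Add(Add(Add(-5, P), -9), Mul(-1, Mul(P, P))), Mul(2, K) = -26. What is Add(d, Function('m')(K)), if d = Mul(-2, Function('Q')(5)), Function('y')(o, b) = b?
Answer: -246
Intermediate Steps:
K = -13 (K = Mul(Rational(1, 2), -26) = -13)
Function('m')(P) = Add(-14, P, Mul(-1, Pow(P, 2))) (Function('m')(P) = Add(Add(-14, P), Mul(-1, Pow(P, 2))) = Add(-14, P, Mul(-1, Pow(P, 2))))
Function('Q')(q) = Pow(q, 2) (Function('Q')(q) = Mul(q, q) = Pow(q, 2))
d = -50 (d = Mul(-2, Pow(5, 2)) = Mul(-2, 25) = -50)
Add(d, Function('m')(K)) = Add(-50, Add(-14, -13, Mul(-1, Pow(-13, 2)))) = Add(-50, Add(-14, -13, Mul(-1, 169))) = Add(-50, Add(-14, -13, -169)) = Add(-50, -196) = -246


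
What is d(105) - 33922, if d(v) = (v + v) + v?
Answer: -33607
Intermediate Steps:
d(v) = 3*v (d(v) = 2*v + v = 3*v)
d(105) - 33922 = 3*105 - 33922 = 315 - 33922 = -33607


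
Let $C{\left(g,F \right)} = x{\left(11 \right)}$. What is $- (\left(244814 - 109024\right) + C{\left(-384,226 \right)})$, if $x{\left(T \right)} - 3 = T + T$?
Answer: $-135815$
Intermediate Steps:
$x{\left(T \right)} = 3 + 2 T$ ($x{\left(T \right)} = 3 + \left(T + T\right) = 3 + 2 T$)
$C{\left(g,F \right)} = 25$ ($C{\left(g,F \right)} = 3 + 2 \cdot 11 = 3 + 22 = 25$)
$- (\left(244814 - 109024\right) + C{\left(-384,226 \right)}) = - (\left(244814 - 109024\right) + 25) = - (135790 + 25) = \left(-1\right) 135815 = -135815$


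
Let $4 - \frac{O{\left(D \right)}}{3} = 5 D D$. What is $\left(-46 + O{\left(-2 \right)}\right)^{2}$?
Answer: $8836$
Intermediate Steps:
$O{\left(D \right)} = 12 - 15 D^{2}$ ($O{\left(D \right)} = 12 - 3 \cdot 5 D D = 12 - 3 \cdot 5 D^{2} = 12 - 15 D^{2}$)
$\left(-46 + O{\left(-2 \right)}\right)^{2} = \left(-46 + \left(12 - 15 \left(-2\right)^{2}\right)\right)^{2} = \left(-46 + \left(12 - 60\right)\right)^{2} = \left(-46 - 48\right)^{2} = \left(-94\right)^{2} = 8836$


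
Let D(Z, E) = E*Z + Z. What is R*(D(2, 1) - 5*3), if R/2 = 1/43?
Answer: -22/43 ≈ -0.51163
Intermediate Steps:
D(Z, E) = Z + E*Z
R = 2/43 ≈ 0.046512
R*(D(2, 1) - 5*3) = 2*(2*(1 + 1) - 5*3)/43 = 2*(2*2 - 15)/43 = 2*(4 - 15)/43 = (2/43)*(-11) = -22/43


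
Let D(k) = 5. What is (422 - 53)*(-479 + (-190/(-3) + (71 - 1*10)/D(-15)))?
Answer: -744396/5 ≈ -1.4888e+5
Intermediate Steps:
(422 - 53)*(-479 + (-190/(-3) + (71 - 1*10)/D(-15))) = (422 - 53)*(-479 + (-190/(-3) + (71 - 1*10)/5)) = 369*(-479 + (-190*(-⅓) + (71 - 10)*(⅕))) = 369*(-479 + (190/3 + 61*(⅕))) = 369*(-479 + (190/3 + 61/5)) = 369*(-479 + 1133/15) = 369*(-6052/15) = -744396/5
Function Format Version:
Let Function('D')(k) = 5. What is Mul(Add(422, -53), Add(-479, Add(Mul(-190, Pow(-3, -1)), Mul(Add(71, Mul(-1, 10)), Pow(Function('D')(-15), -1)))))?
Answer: Rational(-744396, 5) ≈ -1.4888e+5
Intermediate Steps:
Mul(Add(422, -53), Add(-479, Add(Mul(-190, Pow(-3, -1)), Mul(Add(71, Mul(-1, 10)), Pow(Function('D')(-15), -1))))) = Mul(Add(422, -53), Add(-479, Add(Mul(-190, Pow(-3, -1)), Mul(Add(71, Mul(-1, 10)), Pow(5, -1))))) = Mul(369, Add(-479, Add(Mul(-190, Rational(-1, 3)), Mul(Add(71, -10), Rational(1, 5))))) = Mul(369, Add(-479, Add(Rational(190, 3), Mul(61, Rational(1, 5))))) = Mul(369, Add(-479, Add(Rational(190, 3), Rational(61, 5)))) = Mul(369, Add(-479, Rational(1133, 15))) = Mul(369, Rational(-6052, 15)) = Rational(-744396, 5)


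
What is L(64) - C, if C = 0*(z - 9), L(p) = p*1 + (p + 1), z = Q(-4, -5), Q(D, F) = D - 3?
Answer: 129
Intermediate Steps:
Q(D, F) = -3 + D
z = -7 (z = -3 - 4 = -7)
L(p) = 1 + 2*p (L(p) = p + (1 + p) = 1 + 2*p)
C = 0 (C = 0*(-7 - 9) = 0*(-16) = 0)
L(64) - C = (1 + 2*64) - 1*0 = (1 + 128) + 0 = 129 + 0 = 129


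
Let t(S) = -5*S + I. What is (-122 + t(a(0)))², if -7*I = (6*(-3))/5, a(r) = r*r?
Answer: 18079504/1225 ≈ 14759.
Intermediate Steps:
a(r) = r²
I = 18/35 (I = -6*(-3)/(7*5) = -(-18)/(7*5) = -⅐*(-18/5) = 18/35 ≈ 0.51429)
t(S) = 18/35 - 5*S (t(S) = -5*S + 18/35 = 18/35 - 5*S)
(-122 + t(a(0)))² = (-122 + (18/35 - 5*0²))² = (-122 + (18/35 - 5*0))² = (-122 + (18/35 + 0))² = (-122 + 18/35)² = (-4252/35)² = 18079504/1225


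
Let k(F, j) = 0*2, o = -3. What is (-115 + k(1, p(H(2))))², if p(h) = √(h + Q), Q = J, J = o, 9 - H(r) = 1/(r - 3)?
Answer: 13225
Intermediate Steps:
H(r) = 9 - 1/(-3 + r) (H(r) = 9 - 1/(r - 3) = 9 - 1/(-3 + r))
J = -3
Q = -3
p(h) = √(-3 + h) (p(h) = √(h - 3) = √(-3 + h))
k(F, j) = 0
(-115 + k(1, p(H(2))))² = (-115 + 0)² = (-115)² = 13225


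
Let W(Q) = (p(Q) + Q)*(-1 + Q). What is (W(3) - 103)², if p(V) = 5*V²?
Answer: 49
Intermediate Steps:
W(Q) = (-1 + Q)*(Q + 5*Q²) (W(Q) = (5*Q² + Q)*(-1 + Q) = (Q + 5*Q²)*(-1 + Q) = (-1 + Q)*(Q + 5*Q²))
(W(3) - 103)² = (3*(-1 - 4*3 + 5*3²) - 103)² = (3*(-1 - 12 + 5*9) - 103)² = (3*(-1 - 12 + 45) - 103)² = (3*32 - 103)² = (96 - 103)² = (-7)² = 49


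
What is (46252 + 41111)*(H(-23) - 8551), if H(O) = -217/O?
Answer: -17162985528/23 ≈ -7.4622e+8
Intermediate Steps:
(46252 + 41111)*(H(-23) - 8551) = (46252 + 41111)*(-217/(-23) - 8551) = 87363*(-217*(-1/23) - 8551) = 87363*(217/23 - 8551) = 87363*(-196456/23) = -17162985528/23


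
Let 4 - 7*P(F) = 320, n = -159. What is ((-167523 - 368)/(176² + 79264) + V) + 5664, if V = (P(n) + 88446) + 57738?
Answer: 117142053563/771680 ≈ 1.5180e+5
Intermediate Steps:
P(F) = -316/7 (P(F) = 4/7 - ⅐*320 = 4/7 - 320/7 = -316/7)
V = 1022972/7 (V = (-316/7 + 88446) + 57738 = 618806/7 + 57738 = 1022972/7 ≈ 1.4614e+5)
((-167523 - 368)/(176² + 79264) + V) + 5664 = ((-167523 - 368)/(176² + 79264) + 1022972/7) + 5664 = (-167891/(30976 + 79264) + 1022972/7) + 5664 = (-167891/110240 + 1022972/7) + 5664 = 112771258043/771680 + 5664 = 117142053563/771680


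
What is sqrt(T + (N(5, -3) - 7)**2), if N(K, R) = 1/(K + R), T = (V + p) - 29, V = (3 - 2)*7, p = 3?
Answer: sqrt(93)/2 ≈ 4.8218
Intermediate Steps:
V = 7 (V = 1*7 = 7)
T = -19 (T = (7 + 3) - 29 = 10 - 29 = -19)
sqrt(T + (N(5, -3) - 7)**2) = sqrt(-19 + (1/(5 - 3) - 7)**2) = sqrt(-19 + (1/2 - 7)**2) = sqrt(-19 + (-13/2)**2) = sqrt(-19 + 169/4) = sqrt(93/4) = sqrt(93)/2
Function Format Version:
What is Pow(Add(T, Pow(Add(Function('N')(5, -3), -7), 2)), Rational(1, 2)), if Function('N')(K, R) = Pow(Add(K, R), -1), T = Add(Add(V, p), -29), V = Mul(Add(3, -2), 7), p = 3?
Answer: Mul(Rational(1, 2), Pow(93, Rational(1, 2))) ≈ 4.8218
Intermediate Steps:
V = 7 (V = Mul(1, 7) = 7)
T = -19 (T = Add(Add(7, 3), -29) = Add(10, -29) = -19)
Pow(Add(T, Pow(Add(Function('N')(5, -3), -7), 2)), Rational(1, 2)) = Pow(Add(-19, Pow(Add(Pow(Add(5, -3), -1), -7), 2)), Rational(1, 2)) = Pow(Add(-19, Pow(Add(Pow(2, -1), -7), 2)), Rational(1, 2)) = Pow(Add(-19, Pow(Add(Rational(1, 2), -7), 2)), Rational(1, 2)) = Pow(Add(-19, Pow(Rational(-13, 2), 2)), Rational(1, 2)) = Pow(Add(-19, Rational(169, 4)), Rational(1, 2)) = Pow(Rational(93, 4), Rational(1, 2)) = Mul(Rational(1, 2), Pow(93, Rational(1, 2)))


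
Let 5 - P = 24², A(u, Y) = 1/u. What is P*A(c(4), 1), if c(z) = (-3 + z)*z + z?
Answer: -571/8 ≈ -71.375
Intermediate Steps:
c(z) = z + z*(-3 + z) (c(z) = z*(-3 + z) + z = z + z*(-3 + z))
P = -571 (P = 5 - 1*24² = 5 - 1*576 = 5 - 576 = -571)
P*A(c(4), 1) = -571*1/(4*(-2 + 4)) = -571/(4*2) = -571/8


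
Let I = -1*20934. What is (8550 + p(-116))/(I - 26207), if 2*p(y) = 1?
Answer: -17101/94282 ≈ -0.18138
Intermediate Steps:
p(y) = ½ (p(y) = (½)*1 = ½)
I = -20934
(8550 + p(-116))/(I - 26207) = (8550 + ½)/(-20934 - 26207) = (17101/2)/(-47141) = (17101/2)*(-1/47141) = -17101/94282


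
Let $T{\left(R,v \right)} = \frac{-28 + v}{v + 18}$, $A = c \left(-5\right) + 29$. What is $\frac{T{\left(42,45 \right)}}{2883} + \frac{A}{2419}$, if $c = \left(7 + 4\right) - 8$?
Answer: $\frac{2583929}{439360551} \approx 0.0058811$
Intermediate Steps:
$c = 3$ ($c = 11 - 8 = 3$)
$A = 14$ ($A = 3 \left(-5\right) + 29 = -15 + 29 = 14$)
$T{\left(R,v \right)} = \frac{-28 + v}{18 + v}$
$\frac{T{\left(42,45 \right)}}{2883} + \frac{A}{2419} = \frac{\frac{1}{18 + 45} \left(-28 + 45\right)}{2883} + \frac{14}{2419} = \frac{1}{63} \cdot 17 \cdot \frac{1}{2883} + 14 \cdot \frac{1}{2419} = \frac{1}{63} \cdot 17 \cdot \frac{1}{2883} + \frac{14}{2419} = \frac{17}{63} \cdot \frac{1}{2883} + \frac{14}{2419} = \frac{17}{181629} + \frac{14}{2419} = \frac{2583929}{439360551}$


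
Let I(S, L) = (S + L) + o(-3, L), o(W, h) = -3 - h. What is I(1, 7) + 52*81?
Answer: 4210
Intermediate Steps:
I(S, L) = -3 + S (I(S, L) = (S + L) + (-3 - L) = (L + S) + (-3 - L) = -3 + S)
I(1, 7) + 52*81 = (-3 + 1) + 52*81 = -2 + 4212 = 4210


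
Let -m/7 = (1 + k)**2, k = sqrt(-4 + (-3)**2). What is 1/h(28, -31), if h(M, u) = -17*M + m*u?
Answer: -59/18536 + 31*sqrt(5)/18536 ≈ 0.00055665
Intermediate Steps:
k = sqrt(5) (k = sqrt(-4 + 9) = sqrt(5) ≈ 2.2361)
m = -7*(1 + sqrt(5))**2 ≈ -73.305
h(M, u) = -17*M + u*(-42 - 14*sqrt(5)) (h(M, u) = -17*M + (-42 - 14*sqrt(5))*u = -17*M + u*(-42 - 14*sqrt(5)))
1/h(28, -31) = 1/(-17*28 - 7*(-31)*(1 + sqrt(5))**2) = 1/(-476 + 217*(1 + sqrt(5))**2)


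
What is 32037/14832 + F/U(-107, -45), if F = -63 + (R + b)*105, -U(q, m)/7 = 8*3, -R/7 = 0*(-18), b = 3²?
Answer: -15277/4944 ≈ -3.0900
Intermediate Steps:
b = 9
R = 0 (R = -0*(-18) = -7*0 = 0)
U(q, m) = -168 (U(q, m) = -56*3 = -7*24 = -168)
F = 882 (F = -63 + (0 + 9)*105 = -63 + 9*105 = -63 + 945 = 882)
32037/14832 + F/U(-107, -45) = 32037/14832 + 882/(-168) = 32037*(1/14832) + 882*(-1/168) = 10679/4944 - 21/4 = -15277/4944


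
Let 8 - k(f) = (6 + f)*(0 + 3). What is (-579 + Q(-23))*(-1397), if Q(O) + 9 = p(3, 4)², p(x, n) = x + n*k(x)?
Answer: -6623177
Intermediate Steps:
k(f) = -10 - 3*f (k(f) = 8 - (6 + f)*(0 + 3) = 8 - (6 + f)*3 = 8 - (18 + 3*f) = 8 + (-18 - 3*f) = -10 - 3*f)
p(x, n) = x + n*(-10 - 3*x)
Q(O) = 5320 (Q(O) = -9 + (3 - 1*4*(10 + 3*3))² = -9 + (3 - 1*4*(10 + 9))² = -9 + (3 - 1*4*19)² = -9 + (3 - 76)² = -9 + (-73)² = -9 + 5329 = 5320)
(-579 + Q(-23))*(-1397) = (-579 + 5320)*(-1397) = 4741*(-1397) = -6623177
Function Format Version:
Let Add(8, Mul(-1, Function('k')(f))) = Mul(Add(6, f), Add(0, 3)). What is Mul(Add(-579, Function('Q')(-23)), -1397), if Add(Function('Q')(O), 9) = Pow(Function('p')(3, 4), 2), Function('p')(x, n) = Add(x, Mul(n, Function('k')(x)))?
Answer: -6623177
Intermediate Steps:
Function('k')(f) = Add(-10, Mul(-3, f)) (Function('k')(f) = Add(8, Mul(-1, Mul(Add(6, f), Add(0, 3)))) = Add(8, Mul(-1, Mul(Add(6, f), 3))) = Add(8, Mul(-1, Add(18, Mul(3, f)))) = Add(8, Add(-18, Mul(-3, f))) = Add(-10, Mul(-3, f)))
Function('p')(x, n) = Add(x, Mul(n, Add(-10, Mul(-3, x))))
Function('Q')(O) = 5320 (Function('Q')(O) = Add(-9, Pow(Add(3, Mul(-1, 4, Add(10, Mul(3, 3)))), 2)) = Add(-9, Pow(Add(3, Mul(-1, 4, Add(10, 9))), 2)) = Add(-9, Pow(Add(3, Mul(-1, 4, 19)), 2)) = Add(-9, Pow(Add(3, -76), 2)) = Add(-9, Pow(-73, 2)) = Add(-9, 5329) = 5320)
Mul(Add(-579, Function('Q')(-23)), -1397) = Mul(Add(-579, 5320), -1397) = Mul(4741, -1397) = -6623177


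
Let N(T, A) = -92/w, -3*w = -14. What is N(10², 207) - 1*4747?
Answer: -33367/7 ≈ -4766.7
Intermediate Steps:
w = 14/3 (w = -⅓*(-14) = 14/3 ≈ 4.6667)
N(T, A) = -138/7 (N(T, A) = -92/14/3 = -92*3/14 = -138/7)
N(10², 207) - 1*4747 = -138/7 - 1*4747 = -138/7 - 4747 = -33367/7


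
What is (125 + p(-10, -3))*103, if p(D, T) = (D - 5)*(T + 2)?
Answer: 14420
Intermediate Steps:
p(D, T) = (-5 + D)*(2 + T)
(125 + p(-10, -3))*103 = (125 + (-10 - 5*(-3) + 2*(-10) - 10*(-3)))*103 = (125 + (-10 + 15 - 20 + 30))*103 = (125 + 15)*103 = 140*103 = 14420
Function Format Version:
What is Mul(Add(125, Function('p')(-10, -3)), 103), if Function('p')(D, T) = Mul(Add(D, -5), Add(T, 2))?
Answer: 14420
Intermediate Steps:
Function('p')(D, T) = Mul(Add(-5, D), Add(2, T))
Mul(Add(125, Function('p')(-10, -3)), 103) = Mul(Add(125, Add(-10, Mul(-5, -3), Mul(2, -10), Mul(-10, -3))), 103) = Mul(Add(125, Add(-10, 15, -20, 30)), 103) = Mul(Add(125, 15), 103) = Mul(140, 103) = 14420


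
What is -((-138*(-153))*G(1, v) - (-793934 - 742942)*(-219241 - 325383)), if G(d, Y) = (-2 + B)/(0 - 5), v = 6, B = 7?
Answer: 837019575738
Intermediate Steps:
G(d, Y) = -1 (G(d, Y) = (-2 + 7)/(0 - 5) = 5/(-5) = 5*(-⅕) = -1)
-((-138*(-153))*G(1, v) - (-793934 - 742942)*(-219241 - 325383)) = -(-138*(-153)*(-1) - (-793934 - 742942)*(-219241 - 325383)) = -(21114*(-1) - (-1536876)*(-544624)) = -(-21114 - 1*837019554624) = -(-21114 - 837019554624) = -1*(-837019575738) = 837019575738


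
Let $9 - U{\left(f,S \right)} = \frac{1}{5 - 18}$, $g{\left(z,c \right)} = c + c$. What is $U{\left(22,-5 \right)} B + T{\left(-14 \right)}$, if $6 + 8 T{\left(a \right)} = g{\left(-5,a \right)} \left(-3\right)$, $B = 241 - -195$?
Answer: $\frac{206299}{52} \approx 3967.3$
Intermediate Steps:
$g{\left(z,c \right)} = 2 c$
$B = 436$ ($B = 241 + 195 = 436$)
$U{\left(f,S \right)} = \frac{118}{13}$ ($U{\left(f,S \right)} = 9 - \frac{1}{5 - 18} = 9 - \frac{1}{-13} = 9 - - \frac{1}{13} = 9 + \frac{1}{13} = \frac{118}{13}$)
$T{\left(a \right)} = - \frac{3}{4} - \frac{3 a}{4}$ ($T{\left(a \right)} = - \frac{3}{4} + \frac{2 a \left(-3\right)}{8} = - \frac{3}{4} + \frac{\left(-6\right) a}{8} = - \frac{3}{4} - \frac{3 a}{4}$)
$U{\left(22,-5 \right)} B + T{\left(-14 \right)} = \frac{118}{13} \cdot 436 - - \frac{39}{4} = \frac{51448}{13} + \left(- \frac{3}{4} + \frac{21}{2}\right) = \frac{51448}{13} + \frac{39}{4} = \frac{206299}{52}$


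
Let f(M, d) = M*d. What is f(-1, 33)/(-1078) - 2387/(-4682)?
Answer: 61993/114709 ≈ 0.54044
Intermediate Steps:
f(-1, 33)/(-1078) - 2387/(-4682) = -1*33/(-1078) - 2387/(-4682) = -33*(-1/1078) - 2387*(-1/4682) = 3/98 + 2387/4682 = 61993/114709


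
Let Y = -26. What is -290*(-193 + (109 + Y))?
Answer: 31900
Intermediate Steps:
-290*(-193 + (109 + Y)) = -290*(-193 + (109 - 26)) = -290*(-193 + 83) = -290*(-110) = 31900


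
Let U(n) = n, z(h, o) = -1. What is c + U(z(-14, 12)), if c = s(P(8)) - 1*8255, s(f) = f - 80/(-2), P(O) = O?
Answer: -8208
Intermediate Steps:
s(f) = 40 + f (s(f) = f - 80*(-½) = f + 40 = 40 + f)
c = -8207 (c = (40 + 8) - 1*8255 = 48 - 8255 = -8207)
c + U(z(-14, 12)) = -8207 - 1 = -8208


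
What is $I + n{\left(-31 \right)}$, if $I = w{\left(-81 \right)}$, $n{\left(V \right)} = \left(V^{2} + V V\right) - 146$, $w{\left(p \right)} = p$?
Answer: $1695$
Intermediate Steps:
$n{\left(V \right)} = -146 + 2 V^{2}$ ($n{\left(V \right)} = \left(V^{2} + V^{2}\right) - 146 = 2 V^{2} - 146 = -146 + 2 V^{2}$)
$I = -81$
$I + n{\left(-31 \right)} = -81 - \left(146 - 2 \left(-31\right)^{2}\right) = -81 + \left(-146 + 2 \cdot 961\right) = -81 + \left(-146 + 1922\right) = -81 + 1776 = 1695$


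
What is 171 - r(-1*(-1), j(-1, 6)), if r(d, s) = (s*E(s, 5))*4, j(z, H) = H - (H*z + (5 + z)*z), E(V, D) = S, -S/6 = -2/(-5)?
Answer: 1623/5 ≈ 324.60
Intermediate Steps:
S = -12/5 (S = -(-12)/(-5) = -(-12)*(-1)/5 = -6*2/5 = -12/5 ≈ -2.4000)
E(V, D) = -12/5
j(z, H) = H - H*z - z*(5 + z) (j(z, H) = H - (H*z + z*(5 + z)) = H + (-H*z - z*(5 + z)) = H - H*z - z*(5 + z))
r(d, s) = -48*s/5 (r(d, s) = (s*(-12/5))*4 = -12*s/5*4 = -48*s/5)
171 - r(-1*(-1), j(-1, 6)) = 171 - (-48)*(6 - 1*(-1)**2 - 5*(-1) - 1*6*(-1))/5 = 171 - (-48)*(6 - 1*1 + 5 + 6)/5 = 171 - (-48)*(6 - 1 + 5 + 6)/5 = 171 - (-48)*16/5 = 171 - 1*(-768/5) = 171 + 768/5 = 1623/5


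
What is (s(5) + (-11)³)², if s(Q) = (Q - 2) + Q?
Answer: 1750329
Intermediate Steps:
s(Q) = -2 + 2*Q (s(Q) = (-2 + Q) + Q = -2 + 2*Q)
(s(5) + (-11)³)² = ((-2 + 2*5) + (-11)³)² = ((-2 + 10) - 1331)² = (8 - 1331)² = (-1323)² = 1750329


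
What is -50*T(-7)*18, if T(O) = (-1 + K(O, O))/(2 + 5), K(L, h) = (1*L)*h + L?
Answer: -36900/7 ≈ -5271.4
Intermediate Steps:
K(L, h) = L + L*h (K(L, h) = L*h + L = L + L*h)
T(O) = -1/7 + O*(1 + O)/7 (T(O) = (-1 + O*(1 + O))/(2 + 5) = (-1 + O*(1 + O))/7 = (-1 + O*(1 + O))*(1/7) = -1/7 + O*(1 + O)/7)
-50*T(-7)*18 = -50*(-1/7 + (1/7)*(-7)*(1 - 7))*18 = -50*(-1/7 + (1/7)*(-7)*(-6))*18 = -50*(-1/7 + 6)*18 = -50*41/7*18 = -2050/7*18 = -36900/7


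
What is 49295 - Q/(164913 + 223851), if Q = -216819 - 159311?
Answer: 9582248755/194382 ≈ 49296.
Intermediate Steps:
Q = -376130
49295 - Q/(164913 + 223851) = 49295 - (-376130)/(164913 + 223851) = 49295 - (-376130)/388764 = 49295 - 1*(-188065/194382) = 49295 + 188065/194382 = 9582248755/194382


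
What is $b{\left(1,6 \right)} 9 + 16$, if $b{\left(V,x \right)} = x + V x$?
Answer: $124$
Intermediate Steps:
$b{\left(1,6 \right)} 9 + 16 = 6 \left(1 + 1\right) 9 + 16 = 6 \cdot 2 \cdot 9 + 16 = 12 \cdot 9 + 16 = 108 + 16 = 124$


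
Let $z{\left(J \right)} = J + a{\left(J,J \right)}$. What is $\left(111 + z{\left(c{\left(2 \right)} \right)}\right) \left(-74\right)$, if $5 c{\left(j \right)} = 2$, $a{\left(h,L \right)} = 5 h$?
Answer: $- \frac{41958}{5} \approx -8391.6$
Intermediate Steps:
$c{\left(j \right)} = \frac{2}{5}$ ($c{\left(j \right)} = \frac{1}{5} \cdot 2 = \frac{2}{5}$)
$z{\left(J \right)} = 6 J$ ($z{\left(J \right)} = J + 5 J = 6 J$)
$\left(111 + z{\left(c{\left(2 \right)} \right)}\right) \left(-74\right) = \left(111 + 6 \cdot \frac{2}{5}\right) \left(-74\right) = \left(111 + \frac{12}{5}\right) \left(-74\right) = \frac{567}{5} \left(-74\right) = - \frac{41958}{5}$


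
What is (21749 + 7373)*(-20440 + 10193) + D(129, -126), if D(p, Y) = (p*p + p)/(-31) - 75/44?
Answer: -407036254981/1364 ≈ -2.9841e+8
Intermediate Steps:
D(p, Y) = -75/44 - p/31 - p**2/31 (D(p, Y) = (p**2 + p)*(-1/31) - 75*1/44 = (p + p**2)*(-1/31) - 75/44 = (-p/31 - p**2/31) - 75/44 = -75/44 - p/31 - p**2/31)
(21749 + 7373)*(-20440 + 10193) + D(129, -126) = (21749 + 7373)*(-20440 + 10193) + (-75/44 - 1/31*129 - 1/31*129**2) = 29122*(-10247) + (-75/44 - 129/31 - 1/31*16641) = -298413134 + (-75/44 - 129/31 - 16641/31) = -298413134 - 740205/1364 = -407036254981/1364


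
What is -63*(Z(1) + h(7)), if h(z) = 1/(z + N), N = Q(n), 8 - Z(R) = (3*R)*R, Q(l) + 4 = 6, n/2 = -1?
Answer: -322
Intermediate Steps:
n = -2 (n = 2*(-1) = -2)
Q(l) = 2 (Q(l) = -4 + 6 = 2)
Z(R) = 8 - 3*R² (Z(R) = 8 - 3*R*R = 8 - 3*R²)
N = 2
h(z) = 1/(2 + z) (h(z) = 1/(z + 2) = 1/(2 + z))
-63*(Z(1) + h(7)) = -63*((8 - 3*1²) + 1/(2 + 7)) = -63*((8 - 3*1) + 1/9) = -63*((8 - 3) + ⅑) = -63*(5 + ⅑) = -63*46/9 = -322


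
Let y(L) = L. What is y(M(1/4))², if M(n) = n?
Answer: 1/16 ≈ 0.062500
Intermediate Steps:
y(M(1/4))² = (1/4)² = (¼)² = 1/16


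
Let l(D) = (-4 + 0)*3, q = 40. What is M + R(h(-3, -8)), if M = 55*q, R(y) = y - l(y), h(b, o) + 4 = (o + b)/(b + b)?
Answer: 13259/6 ≈ 2209.8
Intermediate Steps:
l(D) = -12 (l(D) = -4*3 = -12)
h(b, o) = -4 + (b + o)/(2*b) (h(b, o) = -4 + (o + b)/(b + b) = -4 + (b + o)/((2*b)) = -4 + (b + o)*(1/(2*b)) = -4 + (b + o)/(2*b))
R(y) = 12 + y (R(y) = y - 1*(-12) = y + 12 = 12 + y)
M = 2200 (M = 55*40 = 2200)
M + R(h(-3, -8)) = 2200 + (12 + (½)*(-8 - 7*(-3))/(-3)) = 2200 + (12 + (½)*(-⅓)*(-8 + 21)) = 2200 + (12 + (½)*(-⅓)*13) = 2200 + (12 - 13/6) = 2200 + 59/6 = 13259/6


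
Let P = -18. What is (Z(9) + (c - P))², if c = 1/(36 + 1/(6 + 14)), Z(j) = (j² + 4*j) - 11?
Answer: 7996651776/519841 ≈ 15383.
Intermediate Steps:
Z(j) = -11 + j² + 4*j
c = 20/721 (c = 1/(36 + 1/20) = 1/(721/20) = 20/721 ≈ 0.027739)
(Z(9) + (c - P))² = ((-11 + 9² + 4*9) + (20/721 - 1*(-18)))² = ((-11 + 81 + 36) + (20/721 + 18))² = (106 + 12998/721)² = (89424/721)² = 7996651776/519841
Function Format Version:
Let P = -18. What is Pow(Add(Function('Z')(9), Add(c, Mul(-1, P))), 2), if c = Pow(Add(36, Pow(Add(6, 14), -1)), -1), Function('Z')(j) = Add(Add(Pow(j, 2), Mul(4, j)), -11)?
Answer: Rational(7996651776, 519841) ≈ 15383.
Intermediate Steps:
Function('Z')(j) = Add(-11, Pow(j, 2), Mul(4, j))
c = Rational(20, 721) (c = Pow(Add(36, Pow(20, -1)), -1) = Pow(Add(36, Rational(1, 20)), -1) = Pow(Rational(721, 20), -1) = Rational(20, 721) ≈ 0.027739)
Pow(Add(Function('Z')(9), Add(c, Mul(-1, P))), 2) = Pow(Add(Add(-11, Pow(9, 2), Mul(4, 9)), Add(Rational(20, 721), Mul(-1, -18))), 2) = Pow(Add(Add(-11, 81, 36), Add(Rational(20, 721), 18)), 2) = Pow(Add(106, Rational(12998, 721)), 2) = Pow(Rational(89424, 721), 2) = Rational(7996651776, 519841)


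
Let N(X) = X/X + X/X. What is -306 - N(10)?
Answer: -308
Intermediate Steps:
N(X) = 2 (N(X) = 1 + 1 = 2)
-306 - N(10) = -306 - 1*2 = -306 - 2 = -308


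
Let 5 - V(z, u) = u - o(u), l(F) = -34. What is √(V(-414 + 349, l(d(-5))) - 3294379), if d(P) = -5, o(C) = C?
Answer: I*√3294374 ≈ 1815.0*I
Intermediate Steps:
V(z, u) = 5 (V(z, u) = 5 - (u - u) = 5 - 1*0 = 5 + 0 = 5)
√(V(-414 + 349, l(d(-5))) - 3294379) = √(5 - 3294379) = √(-3294374) = I*√3294374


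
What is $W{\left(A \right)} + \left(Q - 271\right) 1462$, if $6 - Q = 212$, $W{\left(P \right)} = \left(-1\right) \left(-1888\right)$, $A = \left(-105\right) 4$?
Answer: $-695486$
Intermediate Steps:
$A = -420$
$W{\left(P \right)} = 1888$
$Q = -206$ ($Q = 6 - 212 = -206$)
$W{\left(A \right)} + \left(Q - 271\right) 1462 = 1888 + \left(-206 - 271\right) 1462 = 1888 - 697374 = -695486$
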